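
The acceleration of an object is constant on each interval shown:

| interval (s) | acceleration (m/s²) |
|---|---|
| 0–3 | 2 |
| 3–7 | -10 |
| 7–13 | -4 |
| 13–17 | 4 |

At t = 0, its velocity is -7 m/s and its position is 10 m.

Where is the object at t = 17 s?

-632 m

On each constant-a segment, Δv = aΔt and Δx = v₀Δt + ½aΔt²; chain segment to segment.
0–3 s: v starts -7 m/s; Δx = -7·3 + ½·2·3² = -12 m; v ends -1 m/s.
3–7 s: v starts -1 m/s; Δx = -1·4 + ½·-10·4² = -84 m; v ends -41 m/s.
7–13 s: v starts -41 m/s; Δx = -41·6 + ½·-4·6² = -318 m; v ends -65 m/s.
13–17 s: v starts -65 m/s; Δx = -65·4 + ½·4·4² = -228 m; v ends -49 m/s.
x(17) = 10 + Σ Δx = -632 m.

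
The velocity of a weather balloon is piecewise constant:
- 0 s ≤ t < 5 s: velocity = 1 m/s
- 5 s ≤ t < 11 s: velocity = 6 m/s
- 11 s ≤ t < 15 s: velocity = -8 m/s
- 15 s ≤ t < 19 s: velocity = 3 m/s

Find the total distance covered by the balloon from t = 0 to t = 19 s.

Total distance travelled is ∫|v| dt — sum the magnitudes of each area piece.
0–5 s: |1| × 5 = 5 m
5–11 s: |6| × 6 = 36 m
11–15 s: |-8| × 4 = 32 m
15–19 s: |3| × 4 = 12 m
Total distance = 85 m

85 m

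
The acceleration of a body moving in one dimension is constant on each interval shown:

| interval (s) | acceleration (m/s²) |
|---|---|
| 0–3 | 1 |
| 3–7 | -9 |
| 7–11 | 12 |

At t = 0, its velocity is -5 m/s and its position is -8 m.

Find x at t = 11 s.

On each constant-a segment, Δv = aΔt and Δx = v₀Δt + ½aΔt²; chain segment to segment.
0–3 s: v starts -5 m/s; Δx = -5·3 + ½·1·3² = -10.5 m; v ends -2 m/s.
3–7 s: v starts -2 m/s; Δx = -2·4 + ½·-9·4² = -80 m; v ends -38 m/s.
7–11 s: v starts -38 m/s; Δx = -38·4 + ½·12·4² = -56 m; v ends 10 m/s.
x(11) = -8 + Σ Δx = -154.5 m.

-154.5 m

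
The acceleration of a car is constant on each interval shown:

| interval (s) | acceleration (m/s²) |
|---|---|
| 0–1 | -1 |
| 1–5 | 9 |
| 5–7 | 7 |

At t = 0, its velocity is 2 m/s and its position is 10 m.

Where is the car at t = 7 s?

175.5 m

On each constant-a segment, Δv = aΔt and Δx = v₀Δt + ½aΔt²; chain segment to segment.
0–1 s: v starts 2 m/s; Δx = 2·1 + ½·-1·1² = 1.5 m; v ends 1 m/s.
1–5 s: v starts 1 m/s; Δx = 1·4 + ½·9·4² = 76 m; v ends 37 m/s.
5–7 s: v starts 37 m/s; Δx = 37·2 + ½·7·2² = 88 m; v ends 51 m/s.
x(7) = 10 + Σ Δx = 175.5 m.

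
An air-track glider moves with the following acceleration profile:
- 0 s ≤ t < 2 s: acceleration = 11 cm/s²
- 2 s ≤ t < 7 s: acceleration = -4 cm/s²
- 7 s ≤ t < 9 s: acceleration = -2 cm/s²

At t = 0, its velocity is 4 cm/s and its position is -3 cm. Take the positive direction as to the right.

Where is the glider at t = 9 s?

115 cm

On each constant-a segment, Δv = aΔt and Δx = v₀Δt + ½aΔt²; chain segment to segment.
0–2 s: v starts 4 cm/s; Δx = 4·2 + ½·11·2² = 30 cm; v ends 26 cm/s.
2–7 s: v starts 26 cm/s; Δx = 26·5 + ½·-4·5² = 80 cm; v ends 6 cm/s.
7–9 s: v starts 6 cm/s; Δx = 6·2 + ½·-2·2² = 8 cm; v ends 2 cm/s.
x(9) = -3 + Σ Δx = 115 cm.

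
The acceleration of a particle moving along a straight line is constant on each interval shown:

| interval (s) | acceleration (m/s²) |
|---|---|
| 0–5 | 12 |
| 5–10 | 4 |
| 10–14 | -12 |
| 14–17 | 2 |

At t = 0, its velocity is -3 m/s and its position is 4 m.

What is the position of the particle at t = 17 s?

782 m

On each constant-a segment, Δv = aΔt and Δx = v₀Δt + ½aΔt²; chain segment to segment.
0–5 s: v starts -3 m/s; Δx = -3·5 + ½·12·5² = 135 m; v ends 57 m/s.
5–10 s: v starts 57 m/s; Δx = 57·5 + ½·4·5² = 335 m; v ends 77 m/s.
10–14 s: v starts 77 m/s; Δx = 77·4 + ½·-12·4² = 212 m; v ends 29 m/s.
14–17 s: v starts 29 m/s; Δx = 29·3 + ½·2·3² = 96 m; v ends 35 m/s.
x(17) = 4 + Σ Δx = 782 m.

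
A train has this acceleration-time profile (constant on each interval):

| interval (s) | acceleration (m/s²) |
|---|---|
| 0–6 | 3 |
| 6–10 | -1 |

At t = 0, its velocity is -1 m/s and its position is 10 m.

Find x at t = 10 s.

On each constant-a segment, Δv = aΔt and Δx = v₀Δt + ½aΔt²; chain segment to segment.
0–6 s: v starts -1 m/s; Δx = -1·6 + ½·3·6² = 48 m; v ends 17 m/s.
6–10 s: v starts 17 m/s; Δx = 17·4 + ½·-1·4² = 60 m; v ends 13 m/s.
x(10) = 10 + Σ Δx = 118 m.

118 m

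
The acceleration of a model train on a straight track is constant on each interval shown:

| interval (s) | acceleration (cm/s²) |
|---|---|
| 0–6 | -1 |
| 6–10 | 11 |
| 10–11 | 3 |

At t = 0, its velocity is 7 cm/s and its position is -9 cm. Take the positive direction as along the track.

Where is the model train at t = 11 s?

153.5 cm

On each constant-a segment, Δv = aΔt and Δx = v₀Δt + ½aΔt²; chain segment to segment.
0–6 s: v starts 7 cm/s; Δx = 7·6 + ½·-1·6² = 24 cm; v ends 1 cm/s.
6–10 s: v starts 1 cm/s; Δx = 1·4 + ½·11·4² = 92 cm; v ends 45 cm/s.
10–11 s: v starts 45 cm/s; Δx = 45·1 + ½·3·1² = 46.5 cm; v ends 48 cm/s.
x(11) = -9 + Σ Δx = 153.5 cm.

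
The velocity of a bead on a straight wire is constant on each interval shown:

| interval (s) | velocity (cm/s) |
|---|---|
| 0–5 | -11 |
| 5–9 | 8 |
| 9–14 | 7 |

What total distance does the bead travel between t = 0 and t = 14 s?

122 cm

Distance (not displacement) is the total path length: add the absolute areas under v-t.
0–5 s: |-11| × 5 = 55 cm
5–9 s: |8| × 4 = 32 cm
9–14 s: |7| × 5 = 35 cm
Total distance = 122 cm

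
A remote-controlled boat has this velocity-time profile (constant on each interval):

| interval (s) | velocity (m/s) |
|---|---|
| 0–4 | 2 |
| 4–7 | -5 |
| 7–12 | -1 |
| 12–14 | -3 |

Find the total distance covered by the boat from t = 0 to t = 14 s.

34 m

Total distance travelled is ∫|v| dt — sum the magnitudes of each area piece.
0–4 s: |2| × 4 = 8 m
4–7 s: |-5| × 3 = 15 m
7–12 s: |-1| × 5 = 5 m
12–14 s: |-3| × 2 = 6 m
Total distance = 34 m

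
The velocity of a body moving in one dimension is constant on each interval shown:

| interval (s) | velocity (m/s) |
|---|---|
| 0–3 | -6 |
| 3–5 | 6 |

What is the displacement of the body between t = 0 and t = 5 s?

Displacement is the signed area under the v-t curve.
0–3 s: -6 × 3 = -18 m
3–5 s: 6 × 2 = 12 m
Net displacement = -6 m

-6 m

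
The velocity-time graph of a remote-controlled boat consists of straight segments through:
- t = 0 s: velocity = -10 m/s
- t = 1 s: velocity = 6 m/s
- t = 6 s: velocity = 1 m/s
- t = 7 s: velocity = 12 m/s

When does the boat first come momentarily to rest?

v changes sign on 0–1 s (from -10 to 6); the graph is linear there, so v = 0 at t = 0 + (10)·(1 − 0)/(6 − -10) = 0.625 s.

t = 0.625 s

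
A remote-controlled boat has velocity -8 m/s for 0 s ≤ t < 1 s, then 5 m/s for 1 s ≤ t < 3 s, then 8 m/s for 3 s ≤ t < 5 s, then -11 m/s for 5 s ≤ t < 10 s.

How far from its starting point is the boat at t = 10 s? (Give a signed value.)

Net displacement equals the area under the velocity-time graph (areas below the axis count negative).
0–1 s: -8 × 1 = -8 m
1–3 s: 5 × 2 = 10 m
3–5 s: 8 × 2 = 16 m
5–10 s: -11 × 5 = -55 m
Net displacement = -37 m

-37 m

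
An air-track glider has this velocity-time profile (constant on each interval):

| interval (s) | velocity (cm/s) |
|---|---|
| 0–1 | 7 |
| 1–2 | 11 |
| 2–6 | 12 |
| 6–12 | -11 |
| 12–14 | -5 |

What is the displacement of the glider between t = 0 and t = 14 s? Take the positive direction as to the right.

-10 cm

Displacement is the signed area under the v-t curve.
0–1 s: 7 × 1 = 7 cm
1–2 s: 11 × 1 = 11 cm
2–6 s: 12 × 4 = 48 cm
6–12 s: -11 × 6 = -66 cm
12–14 s: -5 × 2 = -10 cm
Net displacement = -10 cm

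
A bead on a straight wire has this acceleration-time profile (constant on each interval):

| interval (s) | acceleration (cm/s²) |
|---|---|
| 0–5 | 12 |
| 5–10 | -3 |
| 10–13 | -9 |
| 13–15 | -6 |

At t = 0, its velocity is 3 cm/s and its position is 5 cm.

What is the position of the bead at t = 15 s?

581 cm

On each constant-a segment, Δv = aΔt and Δx = v₀Δt + ½aΔt²; chain segment to segment.
0–5 s: v starts 3 cm/s; Δx = 3·5 + ½·12·5² = 165 cm; v ends 63 cm/s.
5–10 s: v starts 63 cm/s; Δx = 63·5 + ½·-3·5² = 277.5 cm; v ends 48 cm/s.
10–13 s: v starts 48 cm/s; Δx = 48·3 + ½·-9·3² = 103.5 cm; v ends 21 cm/s.
13–15 s: v starts 21 cm/s; Δx = 21·2 + ½·-6·2² = 30 cm; v ends 9 cm/s.
x(15) = 5 + Σ Δx = 581 cm.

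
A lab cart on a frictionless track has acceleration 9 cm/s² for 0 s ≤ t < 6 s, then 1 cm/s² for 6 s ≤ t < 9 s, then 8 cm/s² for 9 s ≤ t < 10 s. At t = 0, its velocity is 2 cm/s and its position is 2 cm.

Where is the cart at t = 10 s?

On each constant-a segment, Δv = aΔt and Δx = v₀Δt + ½aΔt²; chain segment to segment.
0–6 s: v starts 2 cm/s; Δx = 2·6 + ½·9·6² = 174 cm; v ends 56 cm/s.
6–9 s: v starts 56 cm/s; Δx = 56·3 + ½·1·3² = 172.5 cm; v ends 59 cm/s.
9–10 s: v starts 59 cm/s; Δx = 59·1 + ½·8·1² = 63 cm; v ends 67 cm/s.
x(10) = 2 + Σ Δx = 411.5 cm.

411.5 cm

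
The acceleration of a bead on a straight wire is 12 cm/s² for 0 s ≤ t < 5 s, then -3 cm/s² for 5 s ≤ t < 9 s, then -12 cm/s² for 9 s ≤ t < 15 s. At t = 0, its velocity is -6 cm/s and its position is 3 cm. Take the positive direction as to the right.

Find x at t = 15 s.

351 cm

On each constant-a segment, Δv = aΔt and Δx = v₀Δt + ½aΔt²; chain segment to segment.
0–5 s: v starts -6 cm/s; Δx = -6·5 + ½·12·5² = 120 cm; v ends 54 cm/s.
5–9 s: v starts 54 cm/s; Δx = 54·4 + ½·-3·4² = 192 cm; v ends 42 cm/s.
9–15 s: v starts 42 cm/s; Δx = 42·6 + ½·-12·6² = 36 cm; v ends -30 cm/s.
x(15) = 3 + Σ Δx = 351 cm.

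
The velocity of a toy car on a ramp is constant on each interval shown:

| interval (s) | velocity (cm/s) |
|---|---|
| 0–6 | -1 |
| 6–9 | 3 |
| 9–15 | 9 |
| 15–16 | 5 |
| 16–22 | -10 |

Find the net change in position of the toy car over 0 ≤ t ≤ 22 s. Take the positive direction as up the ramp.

2 cm

Displacement is the signed area under the v-t curve.
0–6 s: -1 × 6 = -6 cm
6–9 s: 3 × 3 = 9 cm
9–15 s: 9 × 6 = 54 cm
15–16 s: 5 × 1 = 5 cm
16–22 s: -10 × 6 = -60 cm
Net displacement = 2 cm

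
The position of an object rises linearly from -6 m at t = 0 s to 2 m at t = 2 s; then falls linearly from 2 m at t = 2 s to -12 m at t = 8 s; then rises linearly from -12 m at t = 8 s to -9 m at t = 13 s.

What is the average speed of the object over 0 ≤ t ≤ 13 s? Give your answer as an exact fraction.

25/13 m/s

Average speed = (total path length)/(elapsed time); on a piecewise-linear x-t graph the path length is Σ|Δx|.
0–2 s: |Δx| = |2 − -6| = 8 m
2–8 s: |Δx| = |-12 − 2| = 14 m
8–13 s: |Δx| = |-9 − -12| = 3 m
Total path = 25 m; average speed = 25/13 = 25/13 m/s.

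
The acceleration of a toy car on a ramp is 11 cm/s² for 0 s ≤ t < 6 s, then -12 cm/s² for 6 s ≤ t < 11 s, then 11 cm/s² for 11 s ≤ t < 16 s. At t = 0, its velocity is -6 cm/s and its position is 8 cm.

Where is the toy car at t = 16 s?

457.5 cm

On each constant-a segment, Δv = aΔt and Δx = v₀Δt + ½aΔt²; chain segment to segment.
0–6 s: v starts -6 cm/s; Δx = -6·6 + ½·11·6² = 162 cm; v ends 60 cm/s.
6–11 s: v starts 60 cm/s; Δx = 60·5 + ½·-12·5² = 150 cm; v ends 0 cm/s.
11–16 s: v starts 0 cm/s; Δx = 0·5 + ½·11·5² = 137.5 cm; v ends 55 cm/s.
x(16) = 8 + Σ Δx = 457.5 cm.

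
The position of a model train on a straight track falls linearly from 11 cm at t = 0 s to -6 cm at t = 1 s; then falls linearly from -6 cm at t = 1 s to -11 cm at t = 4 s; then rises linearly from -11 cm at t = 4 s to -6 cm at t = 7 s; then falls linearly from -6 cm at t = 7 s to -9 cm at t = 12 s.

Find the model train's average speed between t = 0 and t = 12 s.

2.5 cm/s

Average speed = (total path length)/(elapsed time); on a piecewise-linear x-t graph the path length is Σ|Δx|.
0–1 s: |Δx| = |-6 − 11| = 17 cm
1–4 s: |Δx| = |-11 − -6| = 5 cm
4–7 s: |Δx| = |-6 − -11| = 5 cm
7–12 s: |Δx| = |-9 − -6| = 3 cm
Total path = 30 cm; average speed = 30/12 = 2.5 cm/s.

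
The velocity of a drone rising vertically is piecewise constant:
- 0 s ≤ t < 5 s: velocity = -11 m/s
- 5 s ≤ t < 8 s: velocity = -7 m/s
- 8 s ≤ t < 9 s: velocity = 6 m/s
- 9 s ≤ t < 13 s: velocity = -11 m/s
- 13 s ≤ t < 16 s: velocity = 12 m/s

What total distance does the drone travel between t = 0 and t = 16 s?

162 m

Total distance travelled is ∫|v| dt — sum the magnitudes of each area piece.
0–5 s: |-11| × 5 = 55 m
5–8 s: |-7| × 3 = 21 m
8–9 s: |6| × 1 = 6 m
9–13 s: |-11| × 4 = 44 m
13–16 s: |12| × 3 = 36 m
Total distance = 162 m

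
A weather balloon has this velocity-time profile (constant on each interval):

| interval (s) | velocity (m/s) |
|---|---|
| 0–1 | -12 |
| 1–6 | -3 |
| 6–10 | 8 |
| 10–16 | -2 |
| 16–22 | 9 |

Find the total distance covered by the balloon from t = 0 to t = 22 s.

Total distance travelled is ∫|v| dt — sum the magnitudes of each area piece.
0–1 s: |-12| × 1 = 12 m
1–6 s: |-3| × 5 = 15 m
6–10 s: |8| × 4 = 32 m
10–16 s: |-2| × 6 = 12 m
16–22 s: |9| × 6 = 54 m
Total distance = 125 m

125 m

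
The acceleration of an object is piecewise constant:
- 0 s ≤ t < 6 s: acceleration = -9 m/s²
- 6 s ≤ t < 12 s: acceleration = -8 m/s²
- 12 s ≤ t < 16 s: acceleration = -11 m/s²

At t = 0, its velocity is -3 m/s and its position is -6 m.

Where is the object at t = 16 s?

-1180 m

On each constant-a segment, Δv = aΔt and Δx = v₀Δt + ½aΔt²; chain segment to segment.
0–6 s: v starts -3 m/s; Δx = -3·6 + ½·-9·6² = -180 m; v ends -57 m/s.
6–12 s: v starts -57 m/s; Δx = -57·6 + ½·-8·6² = -486 m; v ends -105 m/s.
12–16 s: v starts -105 m/s; Δx = -105·4 + ½·-11·4² = -508 m; v ends -149 m/s.
x(16) = -6 + Σ Δx = -1180 m.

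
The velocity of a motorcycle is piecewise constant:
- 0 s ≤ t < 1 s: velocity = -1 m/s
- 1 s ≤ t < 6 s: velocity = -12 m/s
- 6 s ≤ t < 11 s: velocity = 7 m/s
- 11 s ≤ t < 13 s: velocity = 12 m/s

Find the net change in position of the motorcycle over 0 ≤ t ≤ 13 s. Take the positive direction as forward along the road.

-2 m

Displacement is the signed area under the v-t curve.
0–1 s: -1 × 1 = -1 m
1–6 s: -12 × 5 = -60 m
6–11 s: 7 × 5 = 35 m
11–13 s: 12 × 2 = 24 m
Net displacement = -2 m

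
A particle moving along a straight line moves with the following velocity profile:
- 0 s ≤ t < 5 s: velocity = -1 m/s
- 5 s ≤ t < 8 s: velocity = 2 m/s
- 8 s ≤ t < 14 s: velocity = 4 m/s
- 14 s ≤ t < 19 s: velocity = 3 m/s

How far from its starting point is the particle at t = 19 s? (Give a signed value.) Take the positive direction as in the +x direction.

40 m

Net displacement equals the area under the velocity-time graph (areas below the axis count negative).
0–5 s: -1 × 5 = -5 m
5–8 s: 2 × 3 = 6 m
8–14 s: 4 × 6 = 24 m
14–19 s: 3 × 5 = 15 m
Net displacement = 40 m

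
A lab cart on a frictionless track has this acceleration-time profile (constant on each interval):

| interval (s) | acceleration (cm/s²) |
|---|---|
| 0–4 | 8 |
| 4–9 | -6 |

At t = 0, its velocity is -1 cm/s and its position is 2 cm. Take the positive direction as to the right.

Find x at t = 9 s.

142 cm

On each constant-a segment, Δv = aΔt and Δx = v₀Δt + ½aΔt²; chain segment to segment.
0–4 s: v starts -1 cm/s; Δx = -1·4 + ½·8·4² = 60 cm; v ends 31 cm/s.
4–9 s: v starts 31 cm/s; Δx = 31·5 + ½·-6·5² = 80 cm; v ends 1 cm/s.
x(9) = 2 + Σ Δx = 142 cm.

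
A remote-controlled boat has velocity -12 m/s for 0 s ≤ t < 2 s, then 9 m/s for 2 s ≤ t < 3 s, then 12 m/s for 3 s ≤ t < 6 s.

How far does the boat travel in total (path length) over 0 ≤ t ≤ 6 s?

69 m

Distance (not displacement) is the total path length: add the absolute areas under v-t.
0–2 s: |-12| × 2 = 24 m
2–3 s: |9| × 1 = 9 m
3–6 s: |12| × 3 = 36 m
Total distance = 69 m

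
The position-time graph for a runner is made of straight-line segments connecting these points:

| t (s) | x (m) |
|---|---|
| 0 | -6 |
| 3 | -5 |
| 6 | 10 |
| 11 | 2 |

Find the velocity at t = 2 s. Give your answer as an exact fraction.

Velocity is the slope of the x-t graph on 0–3 s: (-5 − -6)/(3 − 0) = 1/3 m/s.

1/3 m/s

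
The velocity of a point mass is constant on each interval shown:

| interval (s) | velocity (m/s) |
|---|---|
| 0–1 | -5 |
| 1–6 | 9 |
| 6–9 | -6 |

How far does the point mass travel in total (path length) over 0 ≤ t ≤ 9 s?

68 m

Total distance travelled is ∫|v| dt — sum the magnitudes of each area piece.
0–1 s: |-5| × 1 = 5 m
1–6 s: |9| × 5 = 45 m
6–9 s: |-6| × 3 = 18 m
Total distance = 68 m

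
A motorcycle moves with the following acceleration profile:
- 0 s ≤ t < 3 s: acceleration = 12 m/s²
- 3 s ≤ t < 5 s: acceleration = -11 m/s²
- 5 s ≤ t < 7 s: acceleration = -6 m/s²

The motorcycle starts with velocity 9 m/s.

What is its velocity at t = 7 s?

Δv equals the area under the a-t graph; then v = v₀ + Δv.
0–3 s: 12 × 3 = 36 m/s
3–5 s: -11 × 2 = -22 m/s
5–7 s: -6 × 2 = -12 m/s
Δv = 2 m/s, so v(7) = 9 + (2) = 11 m/s.

11 m/s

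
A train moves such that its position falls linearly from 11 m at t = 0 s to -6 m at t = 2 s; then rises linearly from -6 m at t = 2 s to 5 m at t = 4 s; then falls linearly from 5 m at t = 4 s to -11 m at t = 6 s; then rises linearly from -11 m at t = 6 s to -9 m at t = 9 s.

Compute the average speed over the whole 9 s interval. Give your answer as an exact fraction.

46/9 m/s

Average speed = (total path length)/(elapsed time); on a piecewise-linear x-t graph the path length is Σ|Δx|.
0–2 s: |Δx| = |-6 − 11| = 17 m
2–4 s: |Δx| = |5 − -6| = 11 m
4–6 s: |Δx| = |-11 − 5| = 16 m
6–9 s: |Δx| = |-9 − -11| = 2 m
Total path = 46 m; average speed = 46/9 = 46/9 m/s.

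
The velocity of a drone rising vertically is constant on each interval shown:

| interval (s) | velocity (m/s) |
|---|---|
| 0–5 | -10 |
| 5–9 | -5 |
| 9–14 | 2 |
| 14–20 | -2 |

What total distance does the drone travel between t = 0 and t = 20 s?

92 m

Distance (not displacement) is the total path length: add the absolute areas under v-t.
0–5 s: |-10| × 5 = 50 m
5–9 s: |-5| × 4 = 20 m
9–14 s: |2| × 5 = 10 m
14–20 s: |-2| × 6 = 12 m
Total distance = 92 m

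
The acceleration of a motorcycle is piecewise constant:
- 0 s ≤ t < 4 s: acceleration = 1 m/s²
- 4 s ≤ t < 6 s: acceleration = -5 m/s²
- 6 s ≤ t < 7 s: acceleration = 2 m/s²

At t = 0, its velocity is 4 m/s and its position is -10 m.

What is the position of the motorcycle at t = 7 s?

On each constant-a segment, Δv = aΔt and Δx = v₀Δt + ½aΔt²; chain segment to segment.
0–4 s: v starts 4 m/s; Δx = 4·4 + ½·1·4² = 24 m; v ends 8 m/s.
4–6 s: v starts 8 m/s; Δx = 8·2 + ½·-5·2² = 6 m; v ends -2 m/s.
6–7 s: v starts -2 m/s; Δx = -2·1 + ½·2·1² = -1 m; v ends 0 m/s.
x(7) = -10 + Σ Δx = 19 m.

19 m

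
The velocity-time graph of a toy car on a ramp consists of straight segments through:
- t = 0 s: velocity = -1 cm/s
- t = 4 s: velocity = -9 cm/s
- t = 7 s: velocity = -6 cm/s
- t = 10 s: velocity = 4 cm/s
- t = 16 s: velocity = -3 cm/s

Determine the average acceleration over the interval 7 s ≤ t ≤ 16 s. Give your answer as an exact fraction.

1/3 cm/s²

Average acceleration = Δv/Δt = (-3 − -6)/(16 − 7) = 1/3 cm/s².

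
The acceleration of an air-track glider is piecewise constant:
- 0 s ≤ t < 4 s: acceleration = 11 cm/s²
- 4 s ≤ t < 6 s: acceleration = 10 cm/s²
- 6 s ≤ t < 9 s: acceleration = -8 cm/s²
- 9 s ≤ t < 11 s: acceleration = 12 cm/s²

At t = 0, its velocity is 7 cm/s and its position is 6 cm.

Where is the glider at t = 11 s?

539 cm

On each constant-a segment, Δv = aΔt and Δx = v₀Δt + ½aΔt²; chain segment to segment.
0–4 s: v starts 7 cm/s; Δx = 7·4 + ½·11·4² = 116 cm; v ends 51 cm/s.
4–6 s: v starts 51 cm/s; Δx = 51·2 + ½·10·2² = 122 cm; v ends 71 cm/s.
6–9 s: v starts 71 cm/s; Δx = 71·3 + ½·-8·3² = 177 cm; v ends 47 cm/s.
9–11 s: v starts 47 cm/s; Δx = 47·2 + ½·12·2² = 118 cm; v ends 71 cm/s.
x(11) = 6 + Σ Δx = 539 cm.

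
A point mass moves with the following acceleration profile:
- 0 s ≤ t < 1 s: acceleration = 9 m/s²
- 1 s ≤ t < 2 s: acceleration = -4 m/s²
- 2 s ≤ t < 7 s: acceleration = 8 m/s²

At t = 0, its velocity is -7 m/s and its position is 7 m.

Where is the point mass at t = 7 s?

94.5 m

On each constant-a segment, Δv = aΔt and Δx = v₀Δt + ½aΔt²; chain segment to segment.
0–1 s: v starts -7 m/s; Δx = -7·1 + ½·9·1² = -2.5 m; v ends 2 m/s.
1–2 s: v starts 2 m/s; Δx = 2·1 + ½·-4·1² = 0 m; v ends -2 m/s.
2–7 s: v starts -2 m/s; Δx = -2·5 + ½·8·5² = 90 m; v ends 38 m/s.
x(7) = 7 + Σ Δx = 94.5 m.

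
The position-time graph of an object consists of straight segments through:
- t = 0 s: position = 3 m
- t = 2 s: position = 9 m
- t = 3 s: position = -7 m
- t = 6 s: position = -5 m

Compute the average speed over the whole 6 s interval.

Average speed = (total path length)/(elapsed time); on a piecewise-linear x-t graph the path length is Σ|Δx|.
0–2 s: |Δx| = |9 − 3| = 6 m
2–3 s: |Δx| = |-7 − 9| = 16 m
3–6 s: |Δx| = |-5 − -7| = 2 m
Total path = 24 m; average speed = 24/6 = 4 m/s.

4 m/s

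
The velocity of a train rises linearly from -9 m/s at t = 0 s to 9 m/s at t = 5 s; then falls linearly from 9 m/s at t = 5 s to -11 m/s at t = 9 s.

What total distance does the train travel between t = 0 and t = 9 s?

42.7 m

Total distance travelled is ∫|v| dt — sum the magnitudes of each area piece.
0–5 s: v = 0 at t = 2.5 s; triangle areas 11.25 + 11.25 = 22.5 m
5–9 s: v = 0 at t = 6.8 s; triangle areas 8.1 + 12.1 = 20.2 m
Total distance = 42.7 m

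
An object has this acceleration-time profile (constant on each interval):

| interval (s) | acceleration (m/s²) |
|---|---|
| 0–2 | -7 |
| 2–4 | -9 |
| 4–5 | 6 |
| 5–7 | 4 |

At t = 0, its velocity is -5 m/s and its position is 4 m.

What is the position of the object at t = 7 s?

-164 m

On each constant-a segment, Δv = aΔt and Δx = v₀Δt + ½aΔt²; chain segment to segment.
0–2 s: v starts -5 m/s; Δx = -5·2 + ½·-7·2² = -24 m; v ends -19 m/s.
2–4 s: v starts -19 m/s; Δx = -19·2 + ½·-9·2² = -56 m; v ends -37 m/s.
4–5 s: v starts -37 m/s; Δx = -37·1 + ½·6·1² = -34 m; v ends -31 m/s.
5–7 s: v starts -31 m/s; Δx = -31·2 + ½·4·2² = -54 m; v ends -23 m/s.
x(7) = 4 + Σ Δx = -164 m.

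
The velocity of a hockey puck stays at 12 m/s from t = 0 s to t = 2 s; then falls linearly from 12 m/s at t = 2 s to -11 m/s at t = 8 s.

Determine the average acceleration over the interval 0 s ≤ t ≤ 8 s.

-2.875 m/s²

Average acceleration = Δv/Δt = (-11 − 12)/(8 − 0) = -2.875 m/s².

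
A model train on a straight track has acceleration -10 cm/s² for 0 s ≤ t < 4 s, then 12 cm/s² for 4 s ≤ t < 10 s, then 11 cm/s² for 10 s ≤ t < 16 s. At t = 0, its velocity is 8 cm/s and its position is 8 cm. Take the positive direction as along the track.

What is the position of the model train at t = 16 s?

On each constant-a segment, Δv = aΔt and Δx = v₀Δt + ½aΔt²; chain segment to segment.
0–4 s: v starts 8 cm/s; Δx = 8·4 + ½·-10·4² = -48 cm; v ends -32 cm/s.
4–10 s: v starts -32 cm/s; Δx = -32·6 + ½·12·6² = 24 cm; v ends 40 cm/s.
10–16 s: v starts 40 cm/s; Δx = 40·6 + ½·11·6² = 438 cm; v ends 106 cm/s.
x(16) = 8 + Σ Δx = 422 cm.

422 cm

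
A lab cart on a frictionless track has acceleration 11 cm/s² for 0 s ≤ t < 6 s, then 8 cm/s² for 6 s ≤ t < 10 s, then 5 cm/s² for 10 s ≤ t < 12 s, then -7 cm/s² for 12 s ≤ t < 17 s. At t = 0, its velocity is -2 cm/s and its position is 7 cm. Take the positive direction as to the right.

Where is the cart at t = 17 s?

On each constant-a segment, Δv = aΔt and Δx = v₀Δt + ½aΔt²; chain segment to segment.
0–6 s: v starts -2 cm/s; Δx = -2·6 + ½·11·6² = 186 cm; v ends 64 cm/s.
6–10 s: v starts 64 cm/s; Δx = 64·4 + ½·8·4² = 320 cm; v ends 96 cm/s.
10–12 s: v starts 96 cm/s; Δx = 96·2 + ½·5·2² = 202 cm; v ends 106 cm/s.
12–17 s: v starts 106 cm/s; Δx = 106·5 + ½·-7·5² = 442.5 cm; v ends 71 cm/s.
x(17) = 7 + Σ Δx = 1157.5 cm.

1157.5 cm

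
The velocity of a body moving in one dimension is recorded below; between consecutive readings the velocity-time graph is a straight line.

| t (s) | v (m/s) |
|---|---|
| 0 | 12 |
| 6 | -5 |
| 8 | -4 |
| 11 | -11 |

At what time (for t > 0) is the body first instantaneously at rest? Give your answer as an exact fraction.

v changes sign on 0–6 s (from 12 to -5); the graph is linear there, so v = 0 at t = 0 + (-12)·(6 − 0)/(-5 − 12) = 72/17 s.

t = 72/17 s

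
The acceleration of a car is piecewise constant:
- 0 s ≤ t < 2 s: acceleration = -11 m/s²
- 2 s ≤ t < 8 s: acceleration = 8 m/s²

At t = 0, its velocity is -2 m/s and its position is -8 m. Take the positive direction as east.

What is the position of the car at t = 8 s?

On each constant-a segment, Δv = aΔt and Δx = v₀Δt + ½aΔt²; chain segment to segment.
0–2 s: v starts -2 m/s; Δx = -2·2 + ½·-11·2² = -26 m; v ends -24 m/s.
2–8 s: v starts -24 m/s; Δx = -24·6 + ½·8·6² = 0 m; v ends 24 m/s.
x(8) = -8 + Σ Δx = -34 m.

-34 m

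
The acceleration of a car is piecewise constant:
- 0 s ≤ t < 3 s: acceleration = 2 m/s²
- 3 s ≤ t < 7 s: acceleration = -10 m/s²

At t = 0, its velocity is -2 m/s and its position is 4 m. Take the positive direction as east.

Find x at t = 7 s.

On each constant-a segment, Δv = aΔt and Δx = v₀Δt + ½aΔt²; chain segment to segment.
0–3 s: v starts -2 m/s; Δx = -2·3 + ½·2·3² = 3 m; v ends 4 m/s.
3–7 s: v starts 4 m/s; Δx = 4·4 + ½·-10·4² = -64 m; v ends -36 m/s.
x(7) = 4 + Σ Δx = -57 m.

-57 m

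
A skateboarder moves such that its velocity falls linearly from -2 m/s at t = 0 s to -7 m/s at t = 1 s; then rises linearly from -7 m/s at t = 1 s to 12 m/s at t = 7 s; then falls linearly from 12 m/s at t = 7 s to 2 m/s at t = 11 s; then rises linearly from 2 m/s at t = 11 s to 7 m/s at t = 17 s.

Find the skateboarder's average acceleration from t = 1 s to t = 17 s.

Average acceleration = Δv/Δt = (7 − -7)/(17 − 1) = 0.875 m/s².

0.875 m/s²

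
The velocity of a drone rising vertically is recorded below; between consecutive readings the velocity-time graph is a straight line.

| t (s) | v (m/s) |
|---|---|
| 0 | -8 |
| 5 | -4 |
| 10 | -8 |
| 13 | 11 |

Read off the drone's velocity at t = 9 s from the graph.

On 5–10 s the graph is linear from -4 to -8 m/s: v(9) = -4 + (-8 − -4)·(9 − 5)/(10 − 5) = -7.2 m/s.

-7.2 m/s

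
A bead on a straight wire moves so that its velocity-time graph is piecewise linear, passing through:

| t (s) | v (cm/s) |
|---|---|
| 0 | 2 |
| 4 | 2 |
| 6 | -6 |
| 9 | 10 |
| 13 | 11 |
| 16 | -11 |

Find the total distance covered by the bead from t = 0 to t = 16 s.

84.25 cm

Total distance travelled is ∫|v| dt — sum the magnitudes of each area piece.
0–4 s: |2| × 4 = 8 cm
4–6 s: v = 0 at t = 4.5 s; triangle areas 0.5 + 4.5 = 5 cm
6–9 s: v = 0 at t = 7.125 s; triangle areas 3.375 + 9.375 = 12.75 cm
9–13 s: |½(10 + 11)(4)| = 42 cm
13–16 s: v = 0 at t = 14.5 s; triangle areas 8.25 + 8.25 = 16.5 cm
Total distance = 84.25 cm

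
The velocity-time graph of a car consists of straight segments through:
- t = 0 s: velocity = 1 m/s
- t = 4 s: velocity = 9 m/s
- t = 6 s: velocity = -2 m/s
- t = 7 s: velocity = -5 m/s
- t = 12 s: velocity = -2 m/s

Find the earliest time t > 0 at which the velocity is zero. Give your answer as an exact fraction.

t = 62/11 s

v changes sign on 4–6 s (from 9 to -2); the graph is linear there, so v = 0 at t = 4 + (-9)·(6 − 4)/(-2 − 9) = 62/11 s.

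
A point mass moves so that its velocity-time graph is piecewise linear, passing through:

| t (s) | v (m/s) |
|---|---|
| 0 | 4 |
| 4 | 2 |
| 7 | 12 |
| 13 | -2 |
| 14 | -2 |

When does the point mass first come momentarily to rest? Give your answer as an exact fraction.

v changes sign on 7–13 s (from 12 to -2); the graph is linear there, so v = 0 at t = 7 + (-12)·(13 − 7)/(-2 − 12) = 85/7 s.

t = 85/7 s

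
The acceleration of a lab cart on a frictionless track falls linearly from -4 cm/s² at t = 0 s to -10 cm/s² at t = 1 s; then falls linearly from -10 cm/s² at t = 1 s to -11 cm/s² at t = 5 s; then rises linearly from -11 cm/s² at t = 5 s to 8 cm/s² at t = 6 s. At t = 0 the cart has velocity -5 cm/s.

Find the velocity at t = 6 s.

-55.5 cm/s

Δv equals the area under the a-t graph; then v = v₀ + Δv.
0–1 s: ½(-4 + -10)(1) = -7 cm/s
1–5 s: ½(-10 + -11)(4) = -42 cm/s
5–6 s: ½(-11 + 8)(1) = -1.5 cm/s
Δv = -50.5 cm/s, so v(6) = -5 + (-50.5) = -55.5 cm/s.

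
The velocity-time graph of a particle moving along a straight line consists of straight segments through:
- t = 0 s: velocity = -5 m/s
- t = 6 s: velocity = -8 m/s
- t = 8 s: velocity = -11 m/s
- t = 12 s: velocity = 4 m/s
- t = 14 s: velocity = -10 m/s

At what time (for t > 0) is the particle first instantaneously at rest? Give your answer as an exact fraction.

v changes sign on 8–12 s (from -11 to 4); the graph is linear there, so v = 0 at t = 8 + (11)·(12 − 8)/(4 − -11) = 164/15 s.

t = 164/15 s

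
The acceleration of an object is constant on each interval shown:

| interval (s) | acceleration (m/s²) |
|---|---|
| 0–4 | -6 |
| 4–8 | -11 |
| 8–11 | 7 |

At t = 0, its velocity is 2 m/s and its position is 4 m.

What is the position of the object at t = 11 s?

On each constant-a segment, Δv = aΔt and Δx = v₀Δt + ½aΔt²; chain segment to segment.
0–4 s: v starts 2 m/s; Δx = 2·4 + ½·-6·4² = -40 m; v ends -22 m/s.
4–8 s: v starts -22 m/s; Δx = -22·4 + ½·-11·4² = -176 m; v ends -66 m/s.
8–11 s: v starts -66 m/s; Δx = -66·3 + ½·7·3² = -166.5 m; v ends -45 m/s.
x(11) = 4 + Σ Δx = -378.5 m.

-378.5 m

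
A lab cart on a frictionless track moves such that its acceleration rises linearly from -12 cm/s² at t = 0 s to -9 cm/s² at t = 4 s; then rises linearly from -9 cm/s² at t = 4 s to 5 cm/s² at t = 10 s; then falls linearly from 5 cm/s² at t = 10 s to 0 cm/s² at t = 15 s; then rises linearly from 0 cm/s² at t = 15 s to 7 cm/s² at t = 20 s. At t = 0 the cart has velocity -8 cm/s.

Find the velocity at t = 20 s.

-32 cm/s

Δv equals the area under the a-t graph; then v = v₀ + Δv.
0–4 s: ½(-12 + -9)(4) = -42 cm/s
4–10 s: ½(-9 + 5)(6) = -12 cm/s
10–15 s: ½(5 + 0)(5) = 12.5 cm/s
15–20 s: ½(0 + 7)(5) = 17.5 cm/s
Δv = -24 cm/s, so v(20) = -8 + (-24) = -32 cm/s.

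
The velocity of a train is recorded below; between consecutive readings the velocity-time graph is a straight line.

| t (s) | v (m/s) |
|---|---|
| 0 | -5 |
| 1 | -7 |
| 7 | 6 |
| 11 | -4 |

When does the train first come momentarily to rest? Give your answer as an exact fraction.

t = 55/13 s

v changes sign on 1–7 s (from -7 to 6); the graph is linear there, so v = 0 at t = 1 + (7)·(7 − 1)/(6 − -7) = 55/13 s.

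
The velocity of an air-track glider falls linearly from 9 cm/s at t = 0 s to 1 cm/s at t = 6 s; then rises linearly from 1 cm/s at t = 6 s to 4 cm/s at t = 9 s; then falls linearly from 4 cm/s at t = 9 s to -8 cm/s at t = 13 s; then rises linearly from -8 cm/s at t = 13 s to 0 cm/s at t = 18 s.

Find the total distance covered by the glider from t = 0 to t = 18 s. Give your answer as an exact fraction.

Distance (not displacement) is the total path length: add the absolute areas under v-t.
0–6 s: |½(9 + 1)(6)| = 30 cm
6–9 s: |½(1 + 4)(3)| = 7.5 cm
9–13 s: v = 0 at t = 31/3 s; triangle areas 8/3 + 32/3 = 40/3 cm
13–18 s: |½(-8 + 0)(5)| = 20 cm
Total distance = 425/6 cm

425/6 cm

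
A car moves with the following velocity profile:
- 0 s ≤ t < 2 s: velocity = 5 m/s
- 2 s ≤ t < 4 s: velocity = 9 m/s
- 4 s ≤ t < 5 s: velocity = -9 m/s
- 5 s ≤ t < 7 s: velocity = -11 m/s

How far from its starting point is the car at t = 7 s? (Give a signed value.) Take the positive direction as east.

-3 m

Net displacement equals the area under the velocity-time graph (areas below the axis count negative).
0–2 s: 5 × 2 = 10 m
2–4 s: 9 × 2 = 18 m
4–5 s: -9 × 1 = -9 m
5–7 s: -11 × 2 = -22 m
Net displacement = -3 m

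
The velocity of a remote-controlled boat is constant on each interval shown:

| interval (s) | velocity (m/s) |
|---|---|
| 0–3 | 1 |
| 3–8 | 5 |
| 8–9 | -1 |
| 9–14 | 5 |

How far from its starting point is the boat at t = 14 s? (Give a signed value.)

52 m

Displacement is the signed area under the v-t curve.
0–3 s: 1 × 3 = 3 m
3–8 s: 5 × 5 = 25 m
8–9 s: -1 × 1 = -1 m
9–14 s: 5 × 5 = 25 m
Net displacement = 52 m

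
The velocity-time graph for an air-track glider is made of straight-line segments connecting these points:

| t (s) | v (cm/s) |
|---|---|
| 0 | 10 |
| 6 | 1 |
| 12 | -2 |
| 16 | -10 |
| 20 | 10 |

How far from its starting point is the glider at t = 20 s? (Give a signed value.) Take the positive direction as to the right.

Displacement is the signed area under the v-t curve.
0–6 s: ½(10 + 1)(6) = 33 cm
6–12 s: ½(1 + -2)(6) = -3 cm
12–16 s: ½(-2 + -10)(4) = -24 cm
16–20 s: ½(-10 + 10)(4) = 0 cm
Net displacement = 6 cm

6 cm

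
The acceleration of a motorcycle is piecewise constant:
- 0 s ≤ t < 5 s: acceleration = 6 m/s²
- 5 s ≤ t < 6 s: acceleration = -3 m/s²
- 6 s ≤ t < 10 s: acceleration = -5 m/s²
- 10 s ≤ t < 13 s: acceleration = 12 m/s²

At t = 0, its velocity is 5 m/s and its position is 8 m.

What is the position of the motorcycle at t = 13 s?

On each constant-a segment, Δv = aΔt and Δx = v₀Δt + ½aΔt²; chain segment to segment.
0–5 s: v starts 5 m/s; Δx = 5·5 + ½·6·5² = 100 m; v ends 35 m/s.
5–6 s: v starts 35 m/s; Δx = 35·1 + ½·-3·1² = 33.5 m; v ends 32 m/s.
6–10 s: v starts 32 m/s; Δx = 32·4 + ½·-5·4² = 88 m; v ends 12 m/s.
10–13 s: v starts 12 m/s; Δx = 12·3 + ½·12·3² = 90 m; v ends 48 m/s.
x(13) = 8 + Σ Δx = 319.5 m.

319.5 m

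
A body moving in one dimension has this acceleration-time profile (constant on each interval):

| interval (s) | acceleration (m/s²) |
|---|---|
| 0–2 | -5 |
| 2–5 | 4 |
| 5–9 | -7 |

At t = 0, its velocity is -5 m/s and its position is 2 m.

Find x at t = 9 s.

-113 m

On each constant-a segment, Δv = aΔt and Δx = v₀Δt + ½aΔt²; chain segment to segment.
0–2 s: v starts -5 m/s; Δx = -5·2 + ½·-5·2² = -20 m; v ends -15 m/s.
2–5 s: v starts -15 m/s; Δx = -15·3 + ½·4·3² = -27 m; v ends -3 m/s.
5–9 s: v starts -3 m/s; Δx = -3·4 + ½·-7·4² = -68 m; v ends -31 m/s.
x(9) = 2 + Σ Δx = -113 m.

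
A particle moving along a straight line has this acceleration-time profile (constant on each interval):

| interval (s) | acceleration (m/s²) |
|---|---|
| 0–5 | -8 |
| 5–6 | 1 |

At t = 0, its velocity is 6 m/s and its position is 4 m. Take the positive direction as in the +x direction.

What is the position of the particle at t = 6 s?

On each constant-a segment, Δv = aΔt and Δx = v₀Δt + ½aΔt²; chain segment to segment.
0–5 s: v starts 6 m/s; Δx = 6·5 + ½·-8·5² = -70 m; v ends -34 m/s.
5–6 s: v starts -34 m/s; Δx = -34·1 + ½·1·1² = -33.5 m; v ends -33 m/s.
x(6) = 4 + Σ Δx = -99.5 m.

-99.5 m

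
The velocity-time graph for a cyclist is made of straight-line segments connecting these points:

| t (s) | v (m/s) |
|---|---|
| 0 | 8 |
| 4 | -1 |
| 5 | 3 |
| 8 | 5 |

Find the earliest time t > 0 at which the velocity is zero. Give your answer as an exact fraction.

v changes sign on 0–4 s (from 8 to -1); the graph is linear there, so v = 0 at t = 0 + (-8)·(4 − 0)/(-1 − 8) = 32/9 s.

t = 32/9 s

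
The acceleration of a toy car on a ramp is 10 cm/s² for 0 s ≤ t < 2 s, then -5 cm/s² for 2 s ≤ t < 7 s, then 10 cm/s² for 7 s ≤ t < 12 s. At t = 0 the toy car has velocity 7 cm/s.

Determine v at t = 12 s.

52 cm/s

Δv equals the area under the a-t graph; then v = v₀ + Δv.
0–2 s: 10 × 2 = 20 cm/s
2–7 s: -5 × 5 = -25 cm/s
7–12 s: 10 × 5 = 50 cm/s
Δv = 45 cm/s, so v(12) = 7 + (45) = 52 cm/s.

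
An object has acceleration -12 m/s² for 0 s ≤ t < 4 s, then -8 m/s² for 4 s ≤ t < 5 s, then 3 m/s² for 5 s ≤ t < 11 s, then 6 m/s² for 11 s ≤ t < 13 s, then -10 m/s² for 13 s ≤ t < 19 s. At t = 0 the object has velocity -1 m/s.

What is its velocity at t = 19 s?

-87 m/s

Δv equals the area under the a-t graph; then v = v₀ + Δv.
0–4 s: -12 × 4 = -48 m/s
4–5 s: -8 × 1 = -8 m/s
5–11 s: 3 × 6 = 18 m/s
11–13 s: 6 × 2 = 12 m/s
13–19 s: -10 × 6 = -60 m/s
Δv = -86 m/s, so v(19) = -1 + (-86) = -87 m/s.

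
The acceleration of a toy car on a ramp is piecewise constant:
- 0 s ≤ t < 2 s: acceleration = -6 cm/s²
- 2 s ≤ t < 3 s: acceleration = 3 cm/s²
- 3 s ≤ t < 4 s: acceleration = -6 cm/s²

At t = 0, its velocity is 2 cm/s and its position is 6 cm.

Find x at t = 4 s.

-20.5 cm

On each constant-a segment, Δv = aΔt and Δx = v₀Δt + ½aΔt²; chain segment to segment.
0–2 s: v starts 2 cm/s; Δx = 2·2 + ½·-6·2² = -8 cm; v ends -10 cm/s.
2–3 s: v starts -10 cm/s; Δx = -10·1 + ½·3·1² = -8.5 cm; v ends -7 cm/s.
3–4 s: v starts -7 cm/s; Δx = -7·1 + ½·-6·1² = -10 cm; v ends -13 cm/s.
x(4) = 6 + Σ Δx = -20.5 cm.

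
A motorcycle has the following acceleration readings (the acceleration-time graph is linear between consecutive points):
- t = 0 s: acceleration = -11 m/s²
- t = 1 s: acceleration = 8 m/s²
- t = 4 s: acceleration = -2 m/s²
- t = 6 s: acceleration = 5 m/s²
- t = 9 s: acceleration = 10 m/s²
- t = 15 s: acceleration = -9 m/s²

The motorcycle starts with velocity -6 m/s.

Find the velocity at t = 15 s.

30 m/s

Δv equals the area under the a-t graph; then v = v₀ + Δv.
0–1 s: ½(-11 + 8)(1) = -1.5 m/s
1–4 s: ½(8 + -2)(3) = 9 m/s
4–6 s: ½(-2 + 5)(2) = 3 m/s
6–9 s: ½(5 + 10)(3) = 22.5 m/s
9–15 s: ½(10 + -9)(6) = 3 m/s
Δv = 36 m/s, so v(15) = -6 + (36) = 30 m/s.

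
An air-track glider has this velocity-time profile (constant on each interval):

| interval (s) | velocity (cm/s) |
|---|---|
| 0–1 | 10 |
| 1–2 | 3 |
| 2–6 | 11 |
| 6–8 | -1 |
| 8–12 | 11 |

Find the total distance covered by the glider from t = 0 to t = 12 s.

103 cm

Total distance travelled is ∫|v| dt — sum the magnitudes of each area piece.
0–1 s: |10| × 1 = 10 cm
1–2 s: |3| × 1 = 3 cm
2–6 s: |11| × 4 = 44 cm
6–8 s: |-1| × 2 = 2 cm
8–12 s: |11| × 4 = 44 cm
Total distance = 103 cm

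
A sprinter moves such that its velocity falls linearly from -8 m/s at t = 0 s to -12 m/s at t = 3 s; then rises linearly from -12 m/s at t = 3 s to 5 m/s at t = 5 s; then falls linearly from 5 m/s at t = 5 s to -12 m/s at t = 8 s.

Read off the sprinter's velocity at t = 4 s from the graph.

On 3–5 s the graph is linear from -12 to 5 m/s: v(4) = -12 + (5 − -12)·(4 − 3)/(5 − 3) = -3.5 m/s.

-3.5 m/s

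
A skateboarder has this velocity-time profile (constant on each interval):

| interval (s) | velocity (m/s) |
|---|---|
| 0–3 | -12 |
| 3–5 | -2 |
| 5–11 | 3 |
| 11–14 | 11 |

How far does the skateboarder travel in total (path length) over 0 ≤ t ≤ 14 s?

91 m

Distance (not displacement) is the total path length: add the absolute areas under v-t.
0–3 s: |-12| × 3 = 36 m
3–5 s: |-2| × 2 = 4 m
5–11 s: |3| × 6 = 18 m
11–14 s: |11| × 3 = 33 m
Total distance = 91 m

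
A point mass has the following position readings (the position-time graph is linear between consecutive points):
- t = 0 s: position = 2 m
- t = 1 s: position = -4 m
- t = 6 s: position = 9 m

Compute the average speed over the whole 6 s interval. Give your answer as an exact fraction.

19/6 m/s

Average speed = (total path length)/(elapsed time); on a piecewise-linear x-t graph the path length is Σ|Δx|.
0–1 s: |Δx| = |-4 − 2| = 6 m
1–6 s: |Δx| = |9 − -4| = 13 m
Total path = 19 m; average speed = 19/6 = 19/6 m/s.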